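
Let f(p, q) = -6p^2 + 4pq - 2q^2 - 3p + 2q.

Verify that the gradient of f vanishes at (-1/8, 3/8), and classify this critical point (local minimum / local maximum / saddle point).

local maximum

∇f = (-12p + 4q - 3, 4p - 4q + 2); substituting (-1/8, 3/8) gives ∇f = (0, 0), so (-1/8, 3/8) is indeed a critical point.
The Hessian of f is constant: H = [[-12, 4], [4, -4]].
det(H) = (-12)·(-4) − 4² = 32.
det(H) > 0 and tr(H) = -16 < 0, so H is negative definite and the point is a local maximum.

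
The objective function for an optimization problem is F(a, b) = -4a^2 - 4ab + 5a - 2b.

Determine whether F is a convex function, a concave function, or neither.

F is quadratic, so its Hessian is the constant matrix H = [[-8, -4], [-4, 0]].
det(H) = -16, tr(H) = -8.
det(H) < 0, so H is indefinite: neither convex nor concave.

neither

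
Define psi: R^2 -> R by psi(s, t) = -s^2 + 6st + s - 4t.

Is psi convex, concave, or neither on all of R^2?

neither

psi is quadratic, so its Hessian is the constant matrix H = [[-2, 6], [6, 0]].
det(H) = -36, tr(H) = -2.
det(H) < 0, so H is indefinite: neither convex nor concave.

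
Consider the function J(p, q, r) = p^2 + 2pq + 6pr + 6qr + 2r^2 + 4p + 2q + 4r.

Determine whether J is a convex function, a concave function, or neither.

J is quadratic, so its Hessian is the constant matrix H = [[2, 2, 6], [2, 0, 6], [6, 6, 4]].
Leading principal minors: 2, -4, 56.
Neither pattern holds ⇒ H is indefinite ⇒ neither convex nor concave.

neither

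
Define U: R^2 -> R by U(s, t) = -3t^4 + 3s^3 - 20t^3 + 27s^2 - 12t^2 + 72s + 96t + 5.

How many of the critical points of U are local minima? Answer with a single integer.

1

U separates as a function of s plus a function of t, so ∇U=0 decouples.
∂U/∂s = 9(s + 2)(s + 4) = 0 at s ∈ {-4, -2}; ∂U/∂t = -12(t - 1)(t + 2)(t + 4) = 0 at t ∈ {-4, -2, 1}.
The Hessian is diagonal: diag(U_ss, U_tt). Second derivatives: U_ss(-4)=-18, U_ss(-2)=18; U_tt(-4)=-120, U_tt(-2)=72, U_tt(1)=-180.
Local minima occur where both diagonal entries positive: (-2, -2). Count: 1.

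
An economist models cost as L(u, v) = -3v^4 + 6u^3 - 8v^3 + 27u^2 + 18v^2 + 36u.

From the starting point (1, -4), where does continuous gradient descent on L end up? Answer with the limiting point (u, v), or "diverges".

L is separable, so gradient descent decouples: u follows -∂L/∂u, v follows -∂L/∂v.
∂L/∂u = 18(u + 1)(u + 2); at u=1 this is 108, so u decreases.
∂L/∂v = -12v(v - 1)(v + 3); at v=-4 this is 240, so v decreases.
The v-coordinate has no critical point in that direction and runs off to infinity.

diverges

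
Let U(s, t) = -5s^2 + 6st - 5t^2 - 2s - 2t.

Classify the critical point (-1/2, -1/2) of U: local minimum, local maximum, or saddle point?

The Hessian of U is constant: H = [[-10, 6], [6, -10]].
det(H) = (-10)·(-10) − 6² = 64.
det(H) > 0 and tr(H) = -20 < 0, so H is negative definite and the point is a local maximum.

local maximum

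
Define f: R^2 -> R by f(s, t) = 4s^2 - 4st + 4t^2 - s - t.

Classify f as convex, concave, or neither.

f is quadratic, so its Hessian is the constant matrix H = [[8, -4], [-4, 8]].
det(H) = 48, tr(H) = 16.
det(H) > 0 and tr(H) > 0, so H is positive definite everywhere: convex.

convex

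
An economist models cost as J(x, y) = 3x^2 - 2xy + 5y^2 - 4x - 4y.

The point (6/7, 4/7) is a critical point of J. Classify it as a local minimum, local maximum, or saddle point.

The Hessian of J is constant: H = [[6, -2], [-2, 10]].
det(H) = 6·10 − (-2)² = 56.
det(H) > 0 and tr(H) = 16 > 0, so H is positive definite and the point is a local minimum.

local minimum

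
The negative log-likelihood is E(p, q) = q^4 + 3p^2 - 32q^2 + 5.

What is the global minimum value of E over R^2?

-251

E(p,q) separates as A(p) + B(q) + 5, so its minimum is min A + min B + 5.
A'(p) = 6p vanishes at p ∈ {0}; B'(q) = 4q(q - 4)(q + 4) vanishes at q ∈ {-4, 0, 4}.
Local minima of A (where A''>0): A(0)=0. Local minima of B: B(-4)=-256, B(4)=-256.
So the global minimum of E is A(0) + B(-4) + 5 = 0 − 256 + 5 = -251, attained at (0, -4).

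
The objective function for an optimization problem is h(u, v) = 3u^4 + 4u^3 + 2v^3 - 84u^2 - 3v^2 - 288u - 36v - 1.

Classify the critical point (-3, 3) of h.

local minimum

The mixed partial ∂²h/∂u∂v is 0, so the Hessian at any point is diag(h_uu, h_vv) = diag(12(3u^2 + 2u - 14), 6(2v - 1)).
At (-3, 3): H = diag(84, 30).
Both eigenvalues are positive, so H is positive definite: a local minimum.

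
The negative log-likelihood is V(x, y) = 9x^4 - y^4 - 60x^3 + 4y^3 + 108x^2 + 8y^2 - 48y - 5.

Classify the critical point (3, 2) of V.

local minimum

The mixed partial ∂²V/∂x∂y is 0, so the Hessian at any point is diag(V_xx, V_yy) = diag(36(3x^2 - 10x + 6), 4(-3y^2 + 6y + 4)).
At (3, 2): H = diag(108, 16).
Both eigenvalues are positive, so H is positive definite: a local minimum.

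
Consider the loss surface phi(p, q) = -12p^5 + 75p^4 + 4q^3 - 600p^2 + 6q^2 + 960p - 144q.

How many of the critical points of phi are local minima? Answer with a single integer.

phi separates as a function of p plus a function of q, so ∇phi=0 decouples.
∂phi/∂p = -60(p - 4)(p - 2)(p - 1)(p + 2) = 0 at p ∈ {-2, 1, 2, 4}; ∂phi/∂q = 12(q - 3)(q + 4) = 0 at q ∈ {-4, 3}.
The Hessian is diagonal: diag(phi_pp, phi_qq). Second derivatives: phi_pp(-2)=4320, phi_pp(1)=-540, phi_pp(2)=480, phi_pp(4)=-2160; phi_qq(-4)=-84, phi_qq(3)=84.
Local minima occur where both diagonal entries positive: (-2, 3), (2, 3). Count: 2.

2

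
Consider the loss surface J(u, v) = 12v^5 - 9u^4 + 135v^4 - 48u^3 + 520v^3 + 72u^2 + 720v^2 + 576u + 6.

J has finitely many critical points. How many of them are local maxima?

J separates as a function of u plus a function of v, so ∇J=0 decouples.
∂J/∂u = -36(u - 2)(u + 2)(u + 4) = 0 at u ∈ {-4, -2, 2}; ∂J/∂v = 60v(v + 2)(v + 3)(v + 4) = 0 at v ∈ {-4, -3, -2, 0}.
The Hessian is diagonal: diag(J_uu, J_vv). Second derivatives: J_uu(-4)=-432, J_uu(-2)=288, J_uu(2)=-864; J_vv(-4)=-480, J_vv(-3)=180, J_vv(-2)=-240, J_vv(0)=1440.
Local maxima occur where both diagonal entries negative: (-4, -4), (-4, -2), (2, -4), (2, -2). Count: 4.

4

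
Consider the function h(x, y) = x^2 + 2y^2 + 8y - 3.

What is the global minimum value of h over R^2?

-11

h(x,y) separates as P(x) + Q(y) − 3, so its minimum is min P + min Q − 3.
P'(x) = 2x vanishes at x ∈ {0}; Q'(y) = 4y + 8 vanishes at y ∈ {-2}.
Local minima of P (where P''>0): P(0)=0. Local minima of Q: Q(-2)=-8.
So the global minimum of h is P(0) + Q(-2) − 3 = 0 − 8 − 3 = -11, attained at (0, -2).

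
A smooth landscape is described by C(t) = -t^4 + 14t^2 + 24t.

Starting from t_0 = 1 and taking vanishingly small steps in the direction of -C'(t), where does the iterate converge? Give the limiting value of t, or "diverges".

-1

C'(t) = -4(t - 3)(t + 1)(t + 2), so C'(1) = 48.
Gradient descent moves in the -C' direction, i.e. t is decreasing.
The nearest critical point in that direction is t = -1, where C'' = 16 > 0 (a local minimum). The iterate converges there.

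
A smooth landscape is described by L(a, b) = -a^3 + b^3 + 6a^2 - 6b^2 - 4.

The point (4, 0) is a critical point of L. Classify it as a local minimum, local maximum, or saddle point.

The mixed partial ∂²L/∂a∂b is 0, so the Hessian at any point is diag(L_aa, L_bb) = diag(6(-a + 2), 6(b - 2)).
At (4, 0): H = diag(-12, -12).
Both eigenvalues are negative, so H is negative definite: a local maximum.

local maximum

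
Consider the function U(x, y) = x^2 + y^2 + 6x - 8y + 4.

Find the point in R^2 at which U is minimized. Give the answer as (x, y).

U(x,y) separates as P(x) + Q(y) + 4, so its minimum is min P + min Q + 4.
P'(x) = 2x + 6 vanishes at x ∈ {-3}; Q'(y) = 2y - 8 vanishes at y ∈ {4}.
Local minima of P (where P''>0): P(-3)=-9. Local minima of Q: Q(4)=-16.
So the global minimum of U is P(-3) + Q(4) + 4 = -9 − 16 + 4 = -21, attained at (-3, 4).

(-3, 4)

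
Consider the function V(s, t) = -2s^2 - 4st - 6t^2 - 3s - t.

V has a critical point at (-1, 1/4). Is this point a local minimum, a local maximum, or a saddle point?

local maximum

The Hessian of V is constant: H = [[-4, -4], [-4, -12]].
det(H) = (-4)·(-12) − (-4)² = 32.
det(H) > 0 and tr(H) = -16 < 0, so H is negative definite and the point is a local maximum.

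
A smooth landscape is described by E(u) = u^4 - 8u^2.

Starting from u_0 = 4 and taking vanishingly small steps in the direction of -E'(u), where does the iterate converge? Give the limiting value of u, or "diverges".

E'(u) = 4u(u - 2)(u + 2), so E'(4) = 192.
Gradient descent moves in the -E' direction, i.e. u is decreasing.
The nearest critical point in that direction is u = 2, where E'' = 32 > 0 (a local minimum). The iterate converges there.

2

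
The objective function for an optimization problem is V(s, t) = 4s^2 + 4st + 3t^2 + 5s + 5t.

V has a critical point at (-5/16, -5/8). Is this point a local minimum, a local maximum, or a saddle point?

The Hessian of V is constant: H = [[8, 4], [4, 6]].
det(H) = 8·6 − 4² = 32.
det(H) > 0 and tr(H) = 14 > 0, so H is positive definite and the point is a local minimum.

local minimum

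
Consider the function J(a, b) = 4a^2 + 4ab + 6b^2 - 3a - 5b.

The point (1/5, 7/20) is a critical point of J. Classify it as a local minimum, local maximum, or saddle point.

local minimum

The Hessian of J is constant: H = [[8, 4], [4, 12]].
det(H) = 8·12 − 4² = 80.
det(H) > 0 and tr(H) = 20 > 0, so H is positive definite and the point is a local minimum.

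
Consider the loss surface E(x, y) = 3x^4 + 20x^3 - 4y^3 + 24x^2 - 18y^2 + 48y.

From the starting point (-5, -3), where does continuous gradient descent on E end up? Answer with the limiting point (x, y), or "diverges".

E is separable, so gradient descent decouples: x follows -∂E/∂x, y follows -∂E/∂y.
∂E/∂x = 12x(x + 1)(x + 4); at x=-5 this is -240, so x increases.
∂E/∂y = -12(y - 1)(y + 4); at y=-3 this is 48, so y decreases.
x converges to its nearest critical value -4 (a local min of the x-part); y converges to -4. The iterate converges to (-4, -4).

(-4, -4)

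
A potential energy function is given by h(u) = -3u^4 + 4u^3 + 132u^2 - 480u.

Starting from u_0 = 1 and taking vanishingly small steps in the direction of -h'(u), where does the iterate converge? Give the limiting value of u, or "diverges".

h'(u) = -12(u - 4)(u - 2)(u + 5), so h'(1) = -216.
Gradient descent moves in the -h' direction, i.e. u is increasing.
The nearest critical point in that direction is u = 2, where h'' = 168 > 0 (a local minimum). The iterate converges there.

2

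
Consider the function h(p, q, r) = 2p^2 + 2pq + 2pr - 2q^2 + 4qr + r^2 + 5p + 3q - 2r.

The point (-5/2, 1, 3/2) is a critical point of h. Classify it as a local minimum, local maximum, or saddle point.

The Hessian is constant: H = [[4, 2, 2], [2, -4, 4], [2, 4, 2]].
Leading principal minors: Δ₁ = 4, Δ₂ = -20, Δ₃ = -56.
The minors fit neither the all-positive nor the alternating-sign pattern, so H is indefinite: a saddle point.

saddle point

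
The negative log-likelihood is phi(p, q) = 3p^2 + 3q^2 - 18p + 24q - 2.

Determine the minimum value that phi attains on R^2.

phi(p,q) separates as A(p) + B(q) − 2, so its minimum is min A + min B − 2.
A'(p) = 6p - 18 vanishes at p ∈ {3}; B'(q) = 6q + 24 vanishes at q ∈ {-4}.
Local minima of A (where A''>0): A(3)=-27. Local minima of B: B(-4)=-48.
So the global minimum of phi is A(3) + B(-4) − 2 = -27 − 48 − 2 = -77, attained at (3, -4).

-77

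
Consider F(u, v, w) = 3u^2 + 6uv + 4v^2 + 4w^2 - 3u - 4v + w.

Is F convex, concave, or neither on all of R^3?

F is quadratic, so its Hessian is the constant matrix H = [[6, 6, 0], [6, 8, 0], [0, 0, 8]].
Leading principal minors: 6, 12, 96.
All positive ⇒ H ≻ 0 ⇒ convex.

convex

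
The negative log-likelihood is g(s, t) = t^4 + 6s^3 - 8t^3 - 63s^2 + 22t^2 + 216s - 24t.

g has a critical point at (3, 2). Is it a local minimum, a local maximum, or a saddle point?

The mixed partial ∂²g/∂s∂t is 0, so the Hessian at any point is diag(g_ss, g_tt) = diag(18(2s - 7), 4(3t^2 - 12t + 11)).
At (3, 2): H = diag(-18, -4).
Both eigenvalues are negative, so H is negative definite: a local maximum.

local maximum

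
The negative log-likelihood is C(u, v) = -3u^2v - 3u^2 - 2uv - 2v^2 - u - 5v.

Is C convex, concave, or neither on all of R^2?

The term -3u^2v is cubic, so the Hessian is not constant.
∂²C/∂u² = -6v - 6, which takes both signs as v varies (negative for sufficiently large v). A diagonal entry of the Hessian changing sign means the Hessian is neither positive- nor negative-semidefinite on all of R^2.

neither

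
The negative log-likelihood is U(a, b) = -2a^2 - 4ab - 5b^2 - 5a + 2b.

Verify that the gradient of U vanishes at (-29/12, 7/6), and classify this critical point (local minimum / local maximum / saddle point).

local maximum

∇U = (-4a - 4b - 5, -4a - 10b + 2); substituting (-29/12, 7/6) gives ∇U = (0, 0), so (-29/12, 7/6) is indeed a critical point.
The Hessian of U is constant: H = [[-4, -4], [-4, -10]].
det(H) = (-4)·(-10) − (-4)² = 24.
det(H) > 0 and tr(H) = -14 < 0, so H is negative definite and the point is a local maximum.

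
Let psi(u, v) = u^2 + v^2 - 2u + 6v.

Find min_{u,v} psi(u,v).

-10

psi(u,v) separates as P(u) + Q(v), so its minimum is min P + min Q.
P'(u) = 2u - 2 vanishes at u ∈ {1}; Q'(v) = 2v + 6 vanishes at v ∈ {-3}.
Local minima of P (where P''>0): P(1)=-1. Local minima of Q: Q(-3)=-9.
So the global minimum of psi is P(1) + Q(-3) = -1 − 9 = -10, attained at (1, -3).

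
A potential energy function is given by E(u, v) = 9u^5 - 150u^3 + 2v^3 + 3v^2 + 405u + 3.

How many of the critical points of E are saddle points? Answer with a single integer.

4

E separates as a function of u plus a function of v, so ∇E=0 decouples.
∂E/∂u = 45(u - 3)(u - 1)(u + 1)(u + 3) = 0 at u ∈ {-3, -1, 1, 3}; ∂E/∂v = 6v(v + 1) = 0 at v ∈ {-1, 0}.
The Hessian is diagonal: diag(E_uu, E_vv). Second derivatives: E_uu(-3)=-2160, E_uu(-1)=720, E_uu(1)=-720, E_uu(3)=2160; E_vv(-1)=-6, E_vv(0)=6.
Saddle points occur where the two diagonal entries have opposite signs: (-3, 0), (-1, -1), (1, 0), (3, -1). Count: 4.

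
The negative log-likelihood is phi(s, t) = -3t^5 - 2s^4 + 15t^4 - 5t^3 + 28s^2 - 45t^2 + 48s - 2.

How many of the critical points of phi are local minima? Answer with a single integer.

2

phi separates as a function of s plus a function of t, so ∇phi=0 decouples.
∂phi/∂s = -8(s - 3)(s + 1)(s + 2) = 0 at s ∈ {-2, -1, 3}; ∂phi/∂t = -15t(t - 3)(t - 2)(t + 1) = 0 at t ∈ {-1, 0, 2, 3}.
The Hessian is diagonal: diag(phi_ss, phi_tt). Second derivatives: phi_ss(-2)=-40, phi_ss(-1)=32, phi_ss(3)=-160; phi_tt(-1)=180, phi_tt(0)=-90, phi_tt(2)=90, phi_tt(3)=-180.
Local minima occur where both diagonal entries positive: (-1, -1), (-1, 2). Count: 2.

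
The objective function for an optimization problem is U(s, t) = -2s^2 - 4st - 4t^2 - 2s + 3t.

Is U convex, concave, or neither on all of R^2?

U is quadratic, so its Hessian is the constant matrix H = [[-4, -4], [-4, -8]].
det(H) = 16, tr(H) = -12.
det(H) > 0 and tr(H) < 0, so H is negative definite everywhere: concave.

concave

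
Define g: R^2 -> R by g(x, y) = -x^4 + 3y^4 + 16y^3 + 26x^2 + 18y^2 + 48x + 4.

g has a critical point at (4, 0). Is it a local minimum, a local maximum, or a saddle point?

The mixed partial ∂²g/∂x∂y is 0, so the Hessian at any point is diag(g_xx, g_yy) = diag(4(-3x^2 + 13), 12(3y^2 + 8y + 3)).
At (4, 0): H = diag(-140, 36).
The eigenvalues have opposite signs, so H is indefinite: a saddle point.

saddle point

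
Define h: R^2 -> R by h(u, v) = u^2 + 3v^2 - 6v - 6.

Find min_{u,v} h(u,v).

-9

h(u,v) separates as P(u) + Q(v) − 6, so its minimum is min P + min Q − 6.
P'(u) = 2u vanishes at u ∈ {0}; Q'(v) = 6v - 6 vanishes at v ∈ {1}.
Local minima of P (where P''>0): P(0)=0. Local minima of Q: Q(1)=-3.
So the global minimum of h is P(0) + Q(1) − 6 = 0 − 3 − 6 = -9, attained at (0, 1).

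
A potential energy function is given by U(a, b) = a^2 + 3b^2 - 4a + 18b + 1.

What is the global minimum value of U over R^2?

U(a,b) separates as P(a) + Q(b) + 1, so its minimum is min P + min Q + 1.
P'(a) = 2a - 4 vanishes at a ∈ {2}; Q'(b) = 6b + 18 vanishes at b ∈ {-3}.
Local minima of P (where P''>0): P(2)=-4. Local minima of Q: Q(-3)=-27.
So the global minimum of U is P(2) + Q(-3) + 1 = -4 − 27 + 1 = -30, attained at (2, -3).

-30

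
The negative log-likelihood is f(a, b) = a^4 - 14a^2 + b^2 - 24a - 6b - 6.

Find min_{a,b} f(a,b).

f(a,b) separates as P(a) + Q(b) − 6, so its minimum is min P + min Q − 6.
P'(a) = 4(a - 3)(a + 1)(a + 2) vanishes at a ∈ {-2, -1, 3}; Q'(b) = 2b - 6 vanishes at b ∈ {3}.
Local minima of P (where P''>0): P(-2)=8, P(3)=-117. Local minima of Q: Q(3)=-9.
So the global minimum of f is P(3) + Q(3) − 6 = -117 − 9 − 6 = -132, attained at (3, 3).

-132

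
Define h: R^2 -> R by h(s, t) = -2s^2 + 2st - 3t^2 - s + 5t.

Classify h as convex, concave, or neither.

h is quadratic, so its Hessian is the constant matrix H = [[-4, 2], [2, -6]].
det(H) = 20, tr(H) = -10.
det(H) > 0 and tr(H) < 0, so H is negative definite everywhere: concave.

concave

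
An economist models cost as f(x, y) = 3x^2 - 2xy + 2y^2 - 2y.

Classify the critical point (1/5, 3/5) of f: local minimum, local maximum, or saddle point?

The Hessian of f is constant: H = [[6, -2], [-2, 4]].
det(H) = 6·4 − (-2)² = 20.
det(H) > 0 and tr(H) = 10 > 0, so H is positive definite and the point is a local minimum.

local minimum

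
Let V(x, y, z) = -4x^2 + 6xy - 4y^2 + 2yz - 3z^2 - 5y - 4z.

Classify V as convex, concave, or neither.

concave

V is quadratic, so its Hessian is the constant matrix H = [[-8, 6, 0], [6, -8, 2], [0, 2, -6]].
Leading principal minors: -8, 28, -136.
Signs alternate −, +, − ⇒ H ≺ 0 ⇒ concave.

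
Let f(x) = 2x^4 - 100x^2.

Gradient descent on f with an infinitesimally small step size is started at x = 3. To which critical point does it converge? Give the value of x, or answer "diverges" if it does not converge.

f'(x) = 8x(x - 5)(x + 5), so f'(3) = -384.
Gradient descent moves in the -f' direction, i.e. x is increasing.
The nearest critical point in that direction is x = 5, where f'' = 400 > 0 (a local minimum). The iterate converges there.

5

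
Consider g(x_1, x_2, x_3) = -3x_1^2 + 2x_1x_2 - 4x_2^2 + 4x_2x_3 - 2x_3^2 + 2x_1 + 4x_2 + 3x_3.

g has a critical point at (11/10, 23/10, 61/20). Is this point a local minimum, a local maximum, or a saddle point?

local maximum

The Hessian is constant: H = [[-6, 2, 0], [2, -8, 4], [0, 4, -4]].
Leading principal minors: Δ₁ = -6, Δ₂ = 44, Δ₃ = -80.
The minors alternate sign starting negative (−, +, −), so H is negative definite: a local maximum.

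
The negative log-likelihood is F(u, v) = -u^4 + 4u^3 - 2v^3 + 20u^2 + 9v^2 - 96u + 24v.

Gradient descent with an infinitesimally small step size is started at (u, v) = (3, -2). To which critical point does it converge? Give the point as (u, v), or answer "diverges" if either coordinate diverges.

(2, -1)

F is separable, so gradient descent decouples: u follows -∂F/∂u, v follows -∂F/∂v.
∂F/∂u = -4(u - 4)(u - 2)(u + 3); at u=3 this is 24, so u decreases.
∂F/∂v = -6(v - 4)(v + 1); at v=-2 this is -36, so v increases.
u converges to its nearest critical value 2 (a local min of the u-part); v converges to -1. The iterate converges to (2, -1).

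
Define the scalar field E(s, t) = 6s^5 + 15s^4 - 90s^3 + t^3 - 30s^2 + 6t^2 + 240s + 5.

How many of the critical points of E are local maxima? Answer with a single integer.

E separates as a function of s plus a function of t, so ∇E=0 decouples.
∂E/∂s = 30(s - 2)(s - 1)(s + 1)(s + 4) = 0 at s ∈ {-4, -1, 1, 2}; ∂E/∂t = 3t(t + 4) = 0 at t ∈ {-4, 0}.
The Hessian is diagonal: diag(E_ss, E_tt). Second derivatives: E_ss(-4)=-2700, E_ss(-1)=540, E_ss(1)=-300, E_ss(2)=540; E_tt(-4)=-12, E_tt(0)=12.
Local maxima occur where both diagonal entries negative: (-4, -4), (1, -4). Count: 2.

2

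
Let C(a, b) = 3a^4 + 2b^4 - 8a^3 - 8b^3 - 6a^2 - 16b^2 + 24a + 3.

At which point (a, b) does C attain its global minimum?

(-1, 4)

C(a,b) separates as P(a) + Q(b) + 3, so its minimum is min P + min Q + 3.
P'(a) = 12(a - 2)(a - 1)(a + 1) vanishes at a ∈ {-1, 1, 2}; Q'(b) = 8b(b - 4)(b + 1) vanishes at b ∈ {-1, 0, 4}.
Local minima of P (where P''>0): P(-1)=-19, P(2)=8. Local minima of Q: Q(-1)=-6, Q(4)=-256.
So the global minimum of C is P(-1) + Q(4) + 3 = -19 − 256 + 3 = -272, attained at (-1, 4).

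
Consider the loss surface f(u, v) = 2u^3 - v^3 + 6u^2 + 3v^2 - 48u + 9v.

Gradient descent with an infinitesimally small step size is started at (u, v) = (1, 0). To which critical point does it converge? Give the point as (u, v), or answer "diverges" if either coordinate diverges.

f is separable, so gradient descent decouples: u follows -∂f/∂u, v follows -∂f/∂v.
∂f/∂u = 6(u - 2)(u + 4); at u=1 this is -30, so u increases.
∂f/∂v = -3(v - 3)(v + 1); at v=0 this is 9, so v decreases.
u converges to its nearest critical value 2 (a local min of the u-part); v converges to -1. The iterate converges to (2, -1).

(2, -1)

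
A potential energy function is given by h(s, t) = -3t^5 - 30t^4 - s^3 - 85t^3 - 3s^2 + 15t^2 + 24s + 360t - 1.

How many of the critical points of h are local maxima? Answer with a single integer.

h separates as a function of s plus a function of t, so ∇h=0 decouples.
∂h/∂s = -3(s - 2)(s + 4) = 0 at s ∈ {-4, 2}; ∂h/∂t = -15(t - 1)(t + 2)(t + 3)(t + 4) = 0 at t ∈ {-4, -3, -2, 1}.
The Hessian is diagonal: diag(h_ss, h_tt). Second derivatives: h_ss(-4)=18, h_ss(2)=-18; h_tt(-4)=150, h_tt(-3)=-60, h_tt(-2)=90, h_tt(1)=-900.
Local maxima occur where both diagonal entries negative: (2, -3), (2, 1). Count: 2.

2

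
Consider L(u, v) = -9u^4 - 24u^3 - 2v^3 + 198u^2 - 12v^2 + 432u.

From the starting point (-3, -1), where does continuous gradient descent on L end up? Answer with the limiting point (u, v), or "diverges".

(-1, -4)

L is separable, so gradient descent decouples: u follows -∂L/∂u, v follows -∂L/∂v.
∂L/∂u = -36(u - 3)(u + 1)(u + 4); at u=-3 this is -432, so u increases.
∂L/∂v = -6v(v + 4); at v=-1 this is 18, so v decreases.
u converges to its nearest critical value -1 (a local min of the u-part); v converges to -4. The iterate converges to (-1, -4).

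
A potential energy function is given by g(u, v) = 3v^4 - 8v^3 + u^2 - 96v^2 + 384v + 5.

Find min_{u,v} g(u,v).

-1787

g(u,v) separates as P(u) + Q(v) + 5, so its minimum is min P + min Q + 5.
P'(u) = 2u vanishes at u ∈ {0}; Q'(v) = 12(v - 4)(v - 2)(v + 4) vanishes at v ∈ {-4, 2, 4}.
Local minima of P (where P''>0): P(0)=0. Local minima of Q: Q(-4)=-1792, Q(4)=256.
So the global minimum of g is P(0) + Q(-4) + 5 = 0 − 1792 + 5 = -1787, attained at (0, -4).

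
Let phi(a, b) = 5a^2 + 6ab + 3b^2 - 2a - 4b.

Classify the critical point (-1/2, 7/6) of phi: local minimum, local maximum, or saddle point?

The Hessian of phi is constant: H = [[10, 6], [6, 6]].
det(H) = 10·6 − 6² = 24.
det(H) > 0 and tr(H) = 16 > 0, so H is positive definite and the point is a local minimum.

local minimum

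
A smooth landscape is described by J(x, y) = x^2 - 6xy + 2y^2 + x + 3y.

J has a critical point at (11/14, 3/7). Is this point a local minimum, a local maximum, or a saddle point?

The Hessian of J is constant: H = [[2, -6], [-6, 4]].
det(H) = 2·4 − (-6)² = -28.
Since det(H) < 0, H is indefinite and the critical point is a saddle point.

saddle point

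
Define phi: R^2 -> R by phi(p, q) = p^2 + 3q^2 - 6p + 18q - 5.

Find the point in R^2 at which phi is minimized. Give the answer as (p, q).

phi(p,q) separates as A(p) + B(q) − 5, so its minimum is min A + min B − 5.
A'(p) = 2p - 6 vanishes at p ∈ {3}; B'(q) = 6q + 18 vanishes at q ∈ {-3}.
Local minima of A (where A''>0): A(3)=-9. Local minima of B: B(-3)=-27.
So the global minimum of phi is A(3) + B(-3) − 5 = -9 − 27 − 5 = -41, attained at (3, -3).

(3, -3)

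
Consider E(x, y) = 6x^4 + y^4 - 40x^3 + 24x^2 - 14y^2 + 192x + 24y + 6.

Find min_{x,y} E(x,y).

E(x,y) separates as P(x) + Q(y) + 6, so its minimum is min P + min Q + 6.
P'(x) = 24(x - 4)(x - 2)(x + 1) vanishes at x ∈ {-1, 2, 4}; Q'(y) = 4(y - 2)(y - 1)(y + 3) vanishes at y ∈ {-3, 1, 2}.
Local minima of P (where P''>0): P(-1)=-122, P(4)=128. Local minima of Q: Q(-3)=-117, Q(2)=8.
So the global minimum of E is P(-1) + Q(-3) + 6 = -122 − 117 + 6 = -233, attained at (-1, -3).

-233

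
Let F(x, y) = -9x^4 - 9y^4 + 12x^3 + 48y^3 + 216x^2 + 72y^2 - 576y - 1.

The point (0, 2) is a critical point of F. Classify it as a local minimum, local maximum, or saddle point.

local minimum

The mixed partial ∂²F/∂x∂y is 0, so the Hessian at any point is diag(F_xx, F_yy) = diag(36(-3x^2 + 2x + 12), 36(-3y^2 + 8y + 4)).
At (0, 2): H = diag(432, 288).
Both eigenvalues are positive, so H is positive definite: a local minimum.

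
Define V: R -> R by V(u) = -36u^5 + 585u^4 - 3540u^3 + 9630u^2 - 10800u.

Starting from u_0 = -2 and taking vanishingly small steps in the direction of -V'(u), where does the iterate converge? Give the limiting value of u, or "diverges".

1

V'(u) = -180(u - 5)(u - 4)(u - 3)(u - 1), so V'(-2) = -113400.
Gradient descent moves in the -V' direction, i.e. u is increasing.
The nearest critical point in that direction is u = 1, where V'' = 4320 > 0 (a local minimum). The iterate converges there.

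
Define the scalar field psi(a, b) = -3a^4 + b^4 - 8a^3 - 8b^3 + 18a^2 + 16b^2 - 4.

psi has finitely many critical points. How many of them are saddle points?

5

psi separates as a function of a plus a function of b, so ∇psi=0 decouples.
∂psi/∂a = -12a(a - 1)(a + 3) = 0 at a ∈ {-3, 0, 1}; ∂psi/∂b = 4b(b - 4)(b - 2) = 0 at b ∈ {0, 2, 4}.
The Hessian is diagonal: diag(psi_aa, psi_bb). Second derivatives: psi_aa(-3)=-144, psi_aa(0)=36, psi_aa(1)=-48; psi_bb(0)=32, psi_bb(2)=-16, psi_bb(4)=32.
Saddle points occur where the two diagonal entries have opposite signs: (-3, 0), (-3, 4), (0, 2), (1, 0), (1, 4). Count: 5.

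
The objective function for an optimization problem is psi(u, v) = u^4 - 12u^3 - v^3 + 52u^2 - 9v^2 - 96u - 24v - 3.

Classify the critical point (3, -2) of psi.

The mixed partial ∂²psi/∂u∂v is 0, so the Hessian at any point is diag(psi_uu, psi_vv) = diag(4(3u^2 - 18u + 26), -6(v + 3)).
At (3, -2): H = diag(-4, -6).
Both eigenvalues are negative, so H is negative definite: a local maximum.

local maximum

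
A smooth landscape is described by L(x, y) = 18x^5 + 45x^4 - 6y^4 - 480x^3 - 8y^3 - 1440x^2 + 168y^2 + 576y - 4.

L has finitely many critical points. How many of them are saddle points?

6

L separates as a function of x plus a function of y, so ∇L=0 decouples.
∂L/∂x = 90x(x - 4)(x + 2)(x + 4) = 0 at x ∈ {-4, -2, 0, 4}; ∂L/∂y = -24(y - 4)(y + 2)(y + 3) = 0 at y ∈ {-3, -2, 4}.
The Hessian is diagonal: diag(L_xx, L_yy). Second derivatives: L_xx(-4)=-5760, L_xx(-2)=2160, L_xx(0)=-2880, L_xx(4)=17280; L_yy(-3)=-168, L_yy(-2)=144, L_yy(4)=-1008.
Saddle points occur where the two diagonal entries have opposite signs: (-4, -2), (-2, -3), (-2, 4), (0, -2), (4, -3), (4, 4). Count: 6.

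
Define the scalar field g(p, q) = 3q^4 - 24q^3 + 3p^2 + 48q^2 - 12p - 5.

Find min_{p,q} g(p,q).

-17

g(p,q) separates as A(p) + B(q) − 5, so its minimum is min A + min B − 5.
A'(p) = 6p - 12 vanishes at p ∈ {2}; B'(q) = 12q(q - 4)(q - 2) vanishes at q ∈ {0, 2, 4}.
Local minima of A (where A''>0): A(2)=-12. Local minima of B: B(0)=0, B(4)=0.
So the global minimum of g is A(2) + B(0) − 5 = -12 + 0 − 5 = -17, attained at (2, 0).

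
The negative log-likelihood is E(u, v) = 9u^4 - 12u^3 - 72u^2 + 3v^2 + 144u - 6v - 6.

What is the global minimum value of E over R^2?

E(u,v) separates as P(u) + Q(v) − 6, so its minimum is min P + min Q − 6.
P'(u) = 36(u - 2)(u - 1)(u + 2) vanishes at u ∈ {-2, 1, 2}; Q'(v) = 6v - 6 vanishes at v ∈ {1}.
Local minima of P (where P''>0): P(-2)=-336, P(2)=48. Local minima of Q: Q(1)=-3.
So the global minimum of E is P(-2) + Q(1) − 6 = -336 − 3 − 6 = -345, attained at (-2, 1).

-345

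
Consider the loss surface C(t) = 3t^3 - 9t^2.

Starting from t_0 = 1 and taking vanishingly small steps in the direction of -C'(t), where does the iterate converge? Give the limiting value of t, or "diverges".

2

C'(t) = 9t(t - 2), so C'(1) = -9.
Gradient descent moves in the -C' direction, i.e. t is increasing.
The nearest critical point in that direction is t = 2, where C'' = 18 > 0 (a local minimum). The iterate converges there.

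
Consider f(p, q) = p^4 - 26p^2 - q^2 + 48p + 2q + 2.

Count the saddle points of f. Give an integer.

2

f separates as a function of p plus a function of q, so ∇f=0 decouples.
∂f/∂p = 4(p - 3)(p - 1)(p + 4) = 0 at p ∈ {-4, 1, 3}; ∂f/∂q = -2(q - 1) = 0 at q ∈ {1}.
The Hessian is diagonal: diag(f_pp, f_qq). Second derivatives: f_pp(-4)=140, f_pp(1)=-40, f_pp(3)=56; f_qq(1)=-2.
Saddle points occur where the two diagonal entries have opposite signs: (-4, 1), (3, 1). Count: 2.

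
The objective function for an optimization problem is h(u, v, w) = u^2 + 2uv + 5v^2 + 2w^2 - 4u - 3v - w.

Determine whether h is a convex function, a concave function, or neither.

h is quadratic, so its Hessian is the constant matrix H = [[2, 2, 0], [2, 10, 0], [0, 0, 4]].
Leading principal minors: 2, 16, 64.
All positive ⇒ H ≻ 0 ⇒ convex.

convex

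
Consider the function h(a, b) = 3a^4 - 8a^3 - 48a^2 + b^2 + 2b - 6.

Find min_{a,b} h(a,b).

h(a,b) separates as P(a) + Q(b) − 6, so its minimum is min P + min Q − 6.
P'(a) = 12a(a - 4)(a + 2) vanishes at a ∈ {-2, 0, 4}; Q'(b) = 2b + 2 vanishes at b ∈ {-1}.
Local minima of P (where P''>0): P(-2)=-80, P(4)=-512. Local minima of Q: Q(-1)=-1.
So the global minimum of h is P(4) + Q(-1) − 6 = -512 − 1 − 6 = -519, attained at (4, -1).

-519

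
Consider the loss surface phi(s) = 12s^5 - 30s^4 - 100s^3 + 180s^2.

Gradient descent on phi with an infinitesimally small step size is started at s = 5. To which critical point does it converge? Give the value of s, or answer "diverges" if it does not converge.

phi'(s) = 60s(s - 3)(s - 1)(s + 2), so phi'(5) = 16800.
Gradient descent moves in the -phi' direction, i.e. s is decreasing.
The nearest critical point in that direction is s = 3, where phi'' = 1800 > 0 (a local minimum). The iterate converges there.

3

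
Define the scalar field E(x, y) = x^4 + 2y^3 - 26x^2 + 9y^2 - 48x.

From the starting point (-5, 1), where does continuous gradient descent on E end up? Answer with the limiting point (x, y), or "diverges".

(-3, 0)

E is separable, so gradient descent decouples: x follows -∂E/∂x, y follows -∂E/∂y.
∂E/∂x = 4(x - 4)(x + 1)(x + 3); at x=-5 this is -288, so x increases.
∂E/∂y = 6y(y + 3); at y=1 this is 24, so y decreases.
x converges to its nearest critical value -3 (a local min of the x-part); y converges to 0. The iterate converges to (-3, 0).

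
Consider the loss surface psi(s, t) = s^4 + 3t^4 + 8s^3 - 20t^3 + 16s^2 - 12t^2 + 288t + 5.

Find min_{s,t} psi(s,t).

-411

psi(s,t) separates as P(s) + Q(t) + 5, so its minimum is min P + min Q + 5.
P'(s) = 4s(s + 2)(s + 4) vanishes at s ∈ {-4, -2, 0}; Q'(t) = 12(t - 4)(t - 3)(t + 2) vanishes at t ∈ {-2, 3, 4}.
Local minima of P (where P''>0): P(-4)=0, P(0)=0. Local minima of Q: Q(-2)=-416, Q(4)=448.
So the global minimum of psi is P(-4) + Q(-2) + 5 = 0 − 416 + 5 = -411, attained at (-4, -2).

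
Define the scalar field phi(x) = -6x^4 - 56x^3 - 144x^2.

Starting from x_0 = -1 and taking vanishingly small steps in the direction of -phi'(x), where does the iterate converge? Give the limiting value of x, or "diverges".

-3

phi'(x) = -24x(x + 3)(x + 4), so phi'(-1) = 144.
Gradient descent moves in the -phi' direction, i.e. x is decreasing.
The nearest critical point in that direction is x = -3, where phi'' = 72 > 0 (a local minimum). The iterate converges there.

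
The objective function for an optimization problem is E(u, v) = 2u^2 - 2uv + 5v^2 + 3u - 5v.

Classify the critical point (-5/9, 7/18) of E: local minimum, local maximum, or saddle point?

The Hessian of E is constant: H = [[4, -2], [-2, 10]].
det(H) = 4·10 − (-2)² = 36.
det(H) > 0 and tr(H) = 14 > 0, so H is positive definite and the point is a local minimum.

local minimum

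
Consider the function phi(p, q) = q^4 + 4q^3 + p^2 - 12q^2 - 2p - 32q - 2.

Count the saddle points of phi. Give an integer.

phi separates as a function of p plus a function of q, so ∇phi=0 decouples.
∂phi/∂p = 2(p - 1) = 0 at p ∈ {1}; ∂phi/∂q = 4(q - 2)(q + 1)(q + 4) = 0 at q ∈ {-4, -1, 2}.
The Hessian is diagonal: diag(phi_pp, phi_qq). Second derivatives: phi_pp(1)=2; phi_qq(-4)=72, phi_qq(-1)=-36, phi_qq(2)=72.
Saddle points occur where the two diagonal entries have opposite signs: (1, -1). Count: 1.

1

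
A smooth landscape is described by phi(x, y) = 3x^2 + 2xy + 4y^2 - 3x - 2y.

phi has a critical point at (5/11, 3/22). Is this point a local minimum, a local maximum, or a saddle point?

The Hessian of phi is constant: H = [[6, 2], [2, 8]].
det(H) = 6·8 − 2² = 44.
det(H) > 0 and tr(H) = 14 > 0, so H is positive definite and the point is a local minimum.

local minimum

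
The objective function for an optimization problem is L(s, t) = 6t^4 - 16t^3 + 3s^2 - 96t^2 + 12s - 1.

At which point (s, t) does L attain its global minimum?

L(s,t) separates as P(s) + Q(t) − 1, so its minimum is min P + min Q − 1.
P'(s) = 6s + 12 vanishes at s ∈ {-2}; Q'(t) = 24t(t - 4)(t + 2) vanishes at t ∈ {-2, 0, 4}.
Local minima of P (where P''>0): P(-2)=-12. Local minima of Q: Q(-2)=-160, Q(4)=-1024.
So the global minimum of L is P(-2) + Q(4) − 1 = -12 − 1024 − 1 = -1037, attained at (-2, 4).

(-2, 4)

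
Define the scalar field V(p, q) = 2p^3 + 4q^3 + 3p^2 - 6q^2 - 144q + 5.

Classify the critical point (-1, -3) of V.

The mixed partial ∂²V/∂p∂q is 0, so the Hessian at any point is diag(V_pp, V_qq) = diag(6(2p + 1), 12(2q - 1)).
At (-1, -3): H = diag(-6, -84).
Both eigenvalues are negative, so H is negative definite: a local maximum.

local maximum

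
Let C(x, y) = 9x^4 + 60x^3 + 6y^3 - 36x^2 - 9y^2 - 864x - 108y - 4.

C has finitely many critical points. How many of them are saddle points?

C separates as a function of x plus a function of y, so ∇C=0 decouples.
∂C/∂x = 36(x - 2)(x + 3)(x + 4) = 0 at x ∈ {-4, -3, 2}; ∂C/∂y = 18(y - 3)(y + 2) = 0 at y ∈ {-2, 3}.
The Hessian is diagonal: diag(C_xx, C_yy). Second derivatives: C_xx(-4)=216, C_xx(-3)=-180, C_xx(2)=1080; C_yy(-2)=-90, C_yy(3)=90.
Saddle points occur where the two diagonal entries have opposite signs: (-4, -2), (-3, 3), (2, -2). Count: 3.

3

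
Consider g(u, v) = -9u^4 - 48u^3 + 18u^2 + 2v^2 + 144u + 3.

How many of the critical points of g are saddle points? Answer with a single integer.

2

g separates as a function of u plus a function of v, so ∇g=0 decouples.
∂g/∂u = -36(u - 1)(u + 1)(u + 4) = 0 at u ∈ {-4, -1, 1}; ∂g/∂v = 4v = 0 at v ∈ {0}.
The Hessian is diagonal: diag(g_uu, g_vv). Second derivatives: g_uu(-4)=-540, g_uu(-1)=216, g_uu(1)=-360; g_vv(0)=4.
Saddle points occur where the two diagonal entries have opposite signs: (-4, 0), (1, 0). Count: 2.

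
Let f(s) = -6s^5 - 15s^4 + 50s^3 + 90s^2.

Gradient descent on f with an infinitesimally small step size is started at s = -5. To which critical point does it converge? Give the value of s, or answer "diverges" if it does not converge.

-3

f'(s) = -30s(s - 2)(s + 1)(s + 3), so f'(-5) = -8400.
Gradient descent moves in the -f' direction, i.e. s is increasing.
The nearest critical point in that direction is s = -3, where f'' = 900 > 0 (a local minimum). The iterate converges there.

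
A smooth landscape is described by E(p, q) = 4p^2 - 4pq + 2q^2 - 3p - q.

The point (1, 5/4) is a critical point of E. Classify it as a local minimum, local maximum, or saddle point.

The Hessian of E is constant: H = [[8, -4], [-4, 4]].
det(H) = 8·4 − (-4)² = 16.
det(H) > 0 and tr(H) = 12 > 0, so H is positive definite and the point is a local minimum.

local minimum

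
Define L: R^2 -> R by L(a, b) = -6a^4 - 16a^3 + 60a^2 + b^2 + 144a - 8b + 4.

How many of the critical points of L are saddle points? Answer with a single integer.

L separates as a function of a plus a function of b, so ∇L=0 decouples.
∂L/∂a = -24(a - 2)(a + 1)(a + 3) = 0 at a ∈ {-3, -1, 2}; ∂L/∂b = 2(b - 4) = 0 at b ∈ {4}.
The Hessian is diagonal: diag(L_aa, L_bb). Second derivatives: L_aa(-3)=-240, L_aa(-1)=144, L_aa(2)=-360; L_bb(4)=2.
Saddle points occur where the two diagonal entries have opposite signs: (-3, 4), (2, 4). Count: 2.

2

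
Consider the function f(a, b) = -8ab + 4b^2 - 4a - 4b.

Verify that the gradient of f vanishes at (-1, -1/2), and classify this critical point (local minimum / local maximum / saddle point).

∇f = (-8b - 4, -8a + 8b - 4); substituting (-1, -1/2) gives ∇f = (0, 0), so (-1, -1/2) is indeed a critical point.
The Hessian of f is constant: H = [[0, -8], [-8, 8]].
det(H) = 0·8 − (-8)² = -64.
Since det(H) < 0, H is indefinite and the critical point is a saddle point.

saddle point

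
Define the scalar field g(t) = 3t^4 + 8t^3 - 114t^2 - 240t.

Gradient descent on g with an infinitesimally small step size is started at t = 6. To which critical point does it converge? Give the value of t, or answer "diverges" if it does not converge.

g'(t) = 12(t - 4)(t + 1)(t + 5), so g'(6) = 1848.
Gradient descent moves in the -g' direction, i.e. t is decreasing.
The nearest critical point in that direction is t = 4, where g'' = 540 > 0 (a local minimum). The iterate converges there.

4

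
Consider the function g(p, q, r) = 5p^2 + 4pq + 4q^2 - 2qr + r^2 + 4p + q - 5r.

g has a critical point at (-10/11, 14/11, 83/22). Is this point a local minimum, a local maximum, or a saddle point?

local minimum

The Hessian is constant: H = [[10, 4, 0], [4, 8, -2], [0, -2, 2]].
Leading principal minors: Δ₁ = 10, Δ₂ = 64, Δ₃ = 88.
All leading minors are positive, so H is positive definite: a local minimum.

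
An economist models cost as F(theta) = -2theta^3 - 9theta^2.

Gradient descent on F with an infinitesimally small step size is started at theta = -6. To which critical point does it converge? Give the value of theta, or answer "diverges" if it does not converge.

F'(theta) = -6theta(theta + 3), so F'(-6) = -108.
Gradient descent moves in the -F' direction, i.e. theta is increasing.
The nearest critical point in that direction is theta = -3, where F'' = 18 > 0 (a local minimum). The iterate converges there.

-3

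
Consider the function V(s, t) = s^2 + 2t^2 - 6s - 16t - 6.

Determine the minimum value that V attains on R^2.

V(s,t) separates as P(s) + Q(t) − 6, so its minimum is min P + min Q − 6.
P'(s) = 2s - 6 vanishes at s ∈ {3}; Q'(t) = 4(t - 4) vanishes at t ∈ {4}.
Local minima of P (where P''>0): P(3)=-9. Local minima of Q: Q(4)=-32.
So the global minimum of V is P(3) + Q(4) − 6 = -9 − 32 − 6 = -47, attained at (3, 4).

-47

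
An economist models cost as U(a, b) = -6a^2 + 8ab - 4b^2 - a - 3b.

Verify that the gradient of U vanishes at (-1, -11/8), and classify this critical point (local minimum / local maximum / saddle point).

∇U = (-12a + 8b - 1, 8a - 8b - 3); substituting (-1, -11/8) gives ∇U = (0, 0), so (-1, -11/8) is indeed a critical point.
The Hessian of U is constant: H = [[-12, 8], [8, -8]].
det(H) = (-12)·(-8) − 8² = 32.
det(H) > 0 and tr(H) = -20 < 0, so H is negative definite and the point is a local maximum.

local maximum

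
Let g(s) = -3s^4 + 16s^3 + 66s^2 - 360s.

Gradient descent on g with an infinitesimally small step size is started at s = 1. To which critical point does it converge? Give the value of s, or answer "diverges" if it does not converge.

2

g'(s) = -12(s - 5)(s - 2)(s + 3), so g'(1) = -192.
Gradient descent moves in the -g' direction, i.e. s is increasing.
The nearest critical point in that direction is s = 2, where g'' = 180 > 0 (a local minimum). The iterate converges there.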